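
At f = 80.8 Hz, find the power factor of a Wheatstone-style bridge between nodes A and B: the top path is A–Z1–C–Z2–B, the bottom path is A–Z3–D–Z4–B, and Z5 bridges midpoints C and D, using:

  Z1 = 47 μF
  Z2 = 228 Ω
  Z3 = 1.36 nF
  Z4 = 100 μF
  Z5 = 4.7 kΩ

Step 1 — Angular frequency: ω = 2π·f = 2π·80.8 = 507.7 rad/s.
Step 2 — Component impedances:
  Z1: Z = 1/(jωC) = -j/(ω·C) = 0 - j41.91 Ω
  Z2: Z = R = 228 Ω
  Z3: Z = 1/(jωC) = -j/(ω·C) = 0 - j1.448e+06 Ω
  Z4: Z = 1/(jωC) = -j/(ω·C) = 0 - j19.7 Ω
  Z5: Z = R = 4700 Ω
Step 3 — Bridge requires nodal analysis (the Z5 bridge couples midpoints C and D, so the two paths cannot be reduced to a simple series/parallel combination). Setting node B to ground and injecting 1 A at node A, the 3-node admittance system at A, C, D solves to V_A = Z_AB = 217.4 - j41.98 Ω = 221.5∠-10.9° Ω.
Step 4 — Power factor: PF = cos(φ) = Re(Z)/|Z| = 217.439/221.455 = 0.9819.
Step 5 — Type: Im(Z) = -41.98 ⇒ leading (phase φ = -10.9°).

PF = 0.9819 (leading, φ = -10.9°)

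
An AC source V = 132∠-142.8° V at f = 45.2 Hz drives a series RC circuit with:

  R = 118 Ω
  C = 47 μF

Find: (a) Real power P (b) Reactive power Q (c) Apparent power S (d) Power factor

Step 1 — Angular frequency: ω = 2π·f = 2π·45.2 = 284 rad/s.
Step 2 — Component impedances:
  R: Z = R = 118 Ω
  C: Z = 1/(jωC) = -j/(ω·C) = 0 - j74.92 Ω
Step 3 — Series combination: Z_total = R + C = 118 - j74.92 Ω = 139.8∠-32.4° Ω.
Step 4 — Source phasor: V = 132∠-142.8° V = -105.1 - j79.81 V.
Step 5 — Current: I = V / Z = -0.329 - j0.8852 A = 0.9444∠-110.4° A.
Step 6 — Complex power: S = V·I* = 105.2 - j66.82 VA.
Step 7 — Real power: P = Re(S) = 105.2 W.
Step 8 — Reactive power: Q = Im(S) = -66.82 VAR.
Step 9 — Apparent power: |S| = 124.7 VA.
Step 10 — Power factor: PF = P/|S| = 0.8442 (leading).

(a) P = 105.2 W  (b) Q = -66.82 VAR  (c) S = 124.7 VA  (d) PF = 0.8442 (leading)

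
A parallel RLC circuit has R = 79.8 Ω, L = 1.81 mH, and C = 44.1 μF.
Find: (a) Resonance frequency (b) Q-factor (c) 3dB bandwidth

Step 1 — Resonance: ω₀ = 1/√(LC) = 1/√(0.00181·4.41e-05) = 3539 rad/s.
Step 2 — f₀ = ω₀/(2π) = 563.3 Hz.
Step 3 — Parallel Q: Q = R/(ω₀L) = 79.8/(3539·0.00181) = 12.46.
Step 4 — Bandwidth: Δω = ω₀/Q = 284.2 rad/s; BW = Δω/(2π) = 45.23 Hz.

(a) f₀ = 563.3 Hz  (b) Q = 12.46  (c) BW = 45.23 Hz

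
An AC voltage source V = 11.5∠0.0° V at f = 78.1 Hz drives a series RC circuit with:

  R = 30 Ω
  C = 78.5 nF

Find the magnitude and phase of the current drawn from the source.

Step 1 — Angular frequency: ω = 2π·f = 2π·78.1 = 490.7 rad/s.
Step 2 — Component impedances:
  R: Z = R = 30 Ω
  C: Z = 1/(jωC) = -j/(ω·C) = 0 - j2.596e+04 Ω
Step 3 — Series combination: Z_total = R + C = 30 - j2.596e+04 Ω = 2.596e+04∠-89.9° Ω.
Step 4 — Source phasor: V = 11.5∠0.0° V = 11.5 V.
Step 5 — Ohm's law: I = V / Z_total = (11.5) / (30 - j2.596e+04) = 5.119e-07 + j0.000443 A.
Step 6 — Convert to polar: |I| = 0.000443 A, ∠I = 89.9°.

I = 0.000443∠89.9° A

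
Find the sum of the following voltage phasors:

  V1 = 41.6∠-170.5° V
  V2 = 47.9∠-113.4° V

Step 1 — Convert each phasor to rectangular form:
  V1 = 41.6·(cos(-170.5°) + j·sin(-170.5°)) = -41.03 - j6.866 V
  V2 = 47.9·(cos(-113.4°) + j·sin(-113.4°)) = -19.02 - j43.96 V
Step 2 — Sum components: V_total = -60.05 - j50.83 V.
Step 3 — Convert to polar: |V_total| = 78.67 V, ∠V_total = -139.8°.

V_total = 78.67∠-139.8° V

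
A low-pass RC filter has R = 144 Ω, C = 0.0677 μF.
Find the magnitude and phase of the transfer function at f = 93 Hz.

Step 1 — Angular frequency: ω = 2π·93 = 584.3 rad/s.
Step 2 — Transfer function: H(jω) = 1/(1 + jωRC).
Step 3 — Denominator: 1 + jωRC = 1 + j·584.3·144·6.77e-08 = 1 + j0.005697.
Step 4 — H = 1 - j0.005696.
Step 5 — Magnitude: |H| = 1 (-0.0 dB); phase: φ = -0.3°.

|H| = 1 (-0.0 dB), φ = -0.3°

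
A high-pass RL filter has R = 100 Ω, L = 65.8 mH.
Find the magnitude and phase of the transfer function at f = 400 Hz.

Step 1 — Angular frequency: ω = 2π·400 = 2513 rad/s.
Step 2 — Transfer function: H(jω) = jωL/(R + jωL).
Step 3 — Numerator jωL = j·165.4; denominator R + jωL = 100 + j165.4.
Step 4 — H = 0.7323 + j0.4428.
Step 5 — Magnitude: |H| = 0.8557 (-1.4 dB); phase: φ = 31.2°.

|H| = 0.8557 (-1.4 dB), φ = 31.2°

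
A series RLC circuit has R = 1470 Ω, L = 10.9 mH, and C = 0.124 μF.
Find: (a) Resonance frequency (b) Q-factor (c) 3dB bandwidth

Step 1 — Resonance: ω₀ = 1/√(LC) = 1/√(0.0109·1.24e-07) = 2.72e+04 rad/s.
Step 2 — f₀ = ω₀/(2π) = 4329 Hz.
Step 3 — Series Q: Q = ω₀L/R = 2.72e+04·0.0109/1470 = 0.2017.
Step 4 — Bandwidth: Δω = ω₀/Q = 1.349e+05 rad/s; BW = Δω/(2π) = 2.146e+04 Hz.

(a) f₀ = 4329 Hz  (b) Q = 0.2017  (c) BW = 2.146e+04 Hz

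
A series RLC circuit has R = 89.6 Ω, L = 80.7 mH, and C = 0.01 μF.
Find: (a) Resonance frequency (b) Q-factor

Step 1 — Resonance condition Im(Z)=0 gives ω₀ = 1/√(LC).
Step 2 — ω₀ = 1/√(0.0807·1e-08) = 3.52e+04 rad/s.
Step 3 — f₀ = ω₀/(2π) = 5603 Hz.
Step 4 — Series Q: Q = ω₀L/R = 3.52e+04·0.0807/89.6 = 31.71.

(a) f₀ = 5603 Hz  (b) Q = 31.71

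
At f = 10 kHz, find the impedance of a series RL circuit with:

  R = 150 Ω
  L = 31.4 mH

Step 1 — Angular frequency: ω = 2π·f = 2π·1e+04 = 6.283e+04 rad/s.
Step 2 — Component impedances:
  R: Z = R = 150 Ω
  L: Z = jωL = j·6.283e+04·0.0314 = 0 + j1973 Ω
Step 3 — Series combination: Z_total = R + L = 150 + j1973 Ω = 1979∠85.7° Ω.

Z = 150 + j1973 Ω = 1979∠85.7° Ω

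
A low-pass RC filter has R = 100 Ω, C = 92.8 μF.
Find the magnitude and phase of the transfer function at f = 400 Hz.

Step 1 — Angular frequency: ω = 2π·400 = 2513 rad/s.
Step 2 — Transfer function: H(jω) = 1/(1 + jωRC).
Step 3 — Denominator: 1 + jωRC = 1 + j·2513·100·9.28e-05 = 1 + j23.32.
Step 4 — H = 0.001835 - j0.0428.
Step 5 — Magnitude: |H| = 0.04284 (-27.4 dB); phase: φ = -87.5°.

|H| = 0.04284 (-27.4 dB), φ = -87.5°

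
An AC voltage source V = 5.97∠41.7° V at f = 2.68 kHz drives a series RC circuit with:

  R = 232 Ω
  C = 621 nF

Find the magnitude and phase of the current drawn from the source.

Step 1 — Angular frequency: ω = 2π·f = 2π·2680 = 1.684e+04 rad/s.
Step 2 — Component impedances:
  R: Z = R = 232 Ω
  C: Z = 1/(jωC) = -j/(ω·C) = 0 - j95.63 Ω
Step 3 — Series combination: Z_total = R + C = 232 - j95.63 Ω = 250.9∠-22.4° Ω.
Step 4 — Source phasor: V = 5.97∠41.7° V = 4.457 + j3.971 V.
Step 5 — Ohm's law: I = V / Z_total = (4.457 + j3.971) / (232 - j95.63) = 0.01039 + j0.0214 A.
Step 6 — Convert to polar: |I| = 0.02379 A, ∠I = 64.1°.

I = 0.02379∠64.1° A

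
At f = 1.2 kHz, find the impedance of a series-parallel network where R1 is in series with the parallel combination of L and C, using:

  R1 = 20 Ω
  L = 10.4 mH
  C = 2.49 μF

Step 1 — Angular frequency: ω = 2π·f = 2π·1200 = 7540 rad/s.
Step 2 — Component impedances:
  R1: Z = R = 20 Ω
  L: Z = jωL = j·7540·0.0104 = 0 + j78.41 Ω
  C: Z = 1/(jωC) = -j/(ω·C) = 0 - j53.26 Ω
Step 3 — Parallel branch: L || C = 1/(1/L + 1/C) = 0 - j166.1 Ω.
Step 4 — Series with R1: Z_total = R1 + (L || C) = 20 - j166.1 Ω = 167.3∠-83.1° Ω.

Z = 20 - j166.1 Ω = 167.3∠-83.1° Ω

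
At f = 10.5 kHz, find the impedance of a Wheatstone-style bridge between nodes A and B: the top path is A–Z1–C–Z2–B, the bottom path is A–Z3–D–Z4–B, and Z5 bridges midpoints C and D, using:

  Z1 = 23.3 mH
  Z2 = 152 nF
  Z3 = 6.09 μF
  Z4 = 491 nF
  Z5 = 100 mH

Step 1 — Angular frequency: ω = 2π·f = 2π·1.05e+04 = 6.597e+04 rad/s.
Step 2 — Component impedances:
  Z1: Z = jωL = j·6.597e+04·0.0233 = 0 + j1537 Ω
  Z2: Z = 1/(jωC) = -j/(ω·C) = 0 - j99.72 Ω
  Z3: Z = 1/(jωC) = -j/(ω·C) = 0 - j2.489 Ω
  Z4: Z = 1/(jωC) = -j/(ω·C) = 0 - j30.87 Ω
  Z5: Z = jωL = j·6.597e+04·0.1 = 0 + j6597 Ω
Step 3 — Bridge requires nodal analysis (the Z5 bridge couples midpoints C and D, so the two paths cannot be reduced to a simple series/parallel combination). Setting node B to ground and injecting 1 A at node A, the 3-node admittance system at A, C, D solves to V_A = Z_AB = 0 - j34.33 Ω = 34.33∠-90.0° Ω.

Z = 0 - j34.33 Ω = 34.33∠-90.0° Ω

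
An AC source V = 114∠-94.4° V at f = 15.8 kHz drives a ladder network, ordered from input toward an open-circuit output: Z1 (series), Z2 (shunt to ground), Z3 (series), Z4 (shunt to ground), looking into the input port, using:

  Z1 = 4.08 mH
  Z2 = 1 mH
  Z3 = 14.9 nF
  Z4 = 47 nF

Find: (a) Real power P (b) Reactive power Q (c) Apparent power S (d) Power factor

Step 1 — Angular frequency: ω = 2π·f = 2π·1.58e+04 = 9.927e+04 rad/s.
Step 2 — Component impedances:
  Z1: Z = jωL = j·9.927e+04·0.00408 = 0 + j405 Ω
  Z2: Z = jωL = j·9.927e+04·0.001 = 0 + j99.27 Ω
  Z3: Z = 1/(jωC) = -j/(ω·C) = 0 - j676 Ω
  Z4: Z = 1/(jωC) = -j/(ω·C) = 0 - j214.3 Ω
Step 3 — Ladder network (open output): work backward from the far end, alternating series and parallel combinations. Z_in = 0 + j516.8 Ω = 516.8∠90.0° Ω.
Step 4 — Source phasor: V = 114∠-94.4° V = -8.746 - j113.7 V.
Step 5 — Current: I = V / Z = -0.22 + j0.01692 A = 0.2206∠175.6° A.
Step 6 — Complex power: S = V·I* = 0 + j25.15 VA.
Step 7 — Real power: P = Re(S) = 0 W.
Step 8 — Reactive power: Q = Im(S) = 25.15 VAR.
Step 9 — Apparent power: |S| = 25.15 VA.
Step 10 — Power factor: PF = P/|S| = 0 (lagging).

(a) P = 0 W  (b) Q = 25.15 VAR  (c) S = 25.15 VA  (d) PF = 0 (lagging)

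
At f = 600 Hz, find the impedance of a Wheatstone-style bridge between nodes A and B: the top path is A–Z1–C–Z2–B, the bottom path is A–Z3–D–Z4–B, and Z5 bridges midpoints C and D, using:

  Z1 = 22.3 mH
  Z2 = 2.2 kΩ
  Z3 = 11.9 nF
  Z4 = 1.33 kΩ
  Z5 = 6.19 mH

Step 1 — Angular frequency: ω = 2π·f = 2π·600 = 3770 rad/s.
Step 2 — Component impedances:
  Z1: Z = jωL = j·3770·0.0223 = 0 + j84.07 Ω
  Z2: Z = R = 2200 Ω
  Z3: Z = 1/(jωC) = -j/(ω·C) = 0 - j2.229e+04 Ω
  Z4: Z = R = 1330 Ω
  Z5: Z = jωL = j·3770·0.00619 = 0 + j23.34 Ω
Step 3 — Bridge requires nodal analysis (the Z5 bridge couples midpoints C and D, so the two paths cannot be reduced to a simple series/parallel combination). Setting node B to ground and injecting 1 A at node A, the 3-node admittance system at A, C, D solves to V_A = Z_AB = 829 + j93.57 Ω = 834.2∠6.4° Ω.

Z = 829 + j93.57 Ω = 834.2∠6.4° Ω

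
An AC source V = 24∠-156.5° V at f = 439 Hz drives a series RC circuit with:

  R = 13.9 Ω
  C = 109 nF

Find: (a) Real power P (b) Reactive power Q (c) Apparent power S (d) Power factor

Step 1 — Angular frequency: ω = 2π·f = 2π·439 = 2758 rad/s.
Step 2 — Component impedances:
  R: Z = R = 13.9 Ω
  C: Z = 1/(jωC) = -j/(ω·C) = 0 - j3326 Ω
Step 3 — Series combination: Z_total = R + C = 13.9 - j3326 Ω = 3326∠-89.8° Ω.
Step 4 — Source phasor: V = 24∠-156.5° V = -22.01 - j9.57 V.
Step 5 — Current: I = V / Z = 0.00285 - j0.006629 A = 0.007216∠-66.7° A.
Step 6 — Complex power: S = V·I* = 0.0007237 - j0.1732 VA.
Step 7 — Real power: P = Re(S) = 0.0007237 W.
Step 8 — Reactive power: Q = Im(S) = -0.1732 VAR.
Step 9 — Apparent power: |S| = 0.1732 VA.
Step 10 — Power factor: PF = P/|S| = 0.004179 (leading).

(a) P = 0.0007237 W  (b) Q = -0.1732 VAR  (c) S = 0.1732 VA  (d) PF = 0.004179 (leading)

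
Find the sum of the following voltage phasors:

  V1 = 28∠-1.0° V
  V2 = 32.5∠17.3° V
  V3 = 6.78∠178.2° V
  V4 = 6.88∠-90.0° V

Step 1 — Convert each phasor to rectangular form:
  V1 = 28·(cos(-1.0°) + j·sin(-1.0°)) = 28 - j0.4887 V
  V2 = 32.5·(cos(17.3°) + j·sin(17.3°)) = 31.03 + j9.665 V
  V3 = 6.78·(cos(178.2°) + j·sin(178.2°)) = -6.777 + j0.213 V
  V4 = 6.88·(cos(-90.0°) + j·sin(-90.0°)) = 0 - j6.88 V
Step 2 — Sum components: V_total = 52.25 + j2.509 V.
Step 3 — Convert to polar: |V_total| = 52.31 V, ∠V_total = 2.7°.

V_total = 52.31∠2.7° V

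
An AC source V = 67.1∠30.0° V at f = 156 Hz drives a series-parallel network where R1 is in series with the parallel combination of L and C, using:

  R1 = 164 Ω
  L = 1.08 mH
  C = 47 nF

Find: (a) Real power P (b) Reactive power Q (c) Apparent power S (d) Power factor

Step 1 — Angular frequency: ω = 2π·f = 2π·156 = 980.2 rad/s.
Step 2 — Component impedances:
  R1: Z = R = 164 Ω
  L: Z = jωL = j·980.2·0.00108 = 0 + j1.059 Ω
  C: Z = 1/(jωC) = -j/(ω·C) = 0 - j2.171e+04 Ω
Step 3 — Parallel branch: L || C = 1/(1/L + 1/C) = 0 + j1.059 Ω.
Step 4 — Series with R1: Z_total = R1 + (L || C) = 164 + j1.059 Ω = 164∠0.4° Ω.
Step 5 — Source phasor: V = 67.1∠30.0° V = 58.11 + j33.55 V.
Step 6 — Current: I = V / Z = 0.3556 + j0.2023 A = 0.4091∠29.6° A.
Step 7 — Complex power: S = V·I* = 27.45 + j0.1772 VA.
Step 8 — Real power: P = Re(S) = 27.45 W.
Step 9 — Reactive power: Q = Im(S) = 0.1772 VAR.
Step 10 — Apparent power: |S| = 27.45 VA.
Step 11 — Power factor: PF = P/|S| = 1 (lagging).

(a) P = 27.45 W  (b) Q = 0.1772 VAR  (c) S = 27.45 VA  (d) PF = 1 (lagging)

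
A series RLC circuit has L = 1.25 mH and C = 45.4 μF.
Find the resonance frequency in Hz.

Step 1 — Resonance condition Im(Z)=0 gives ω₀ = 1/√(LC).
Step 2 — ω₀ = 1/√(0.00125·4.54e-05) = 4198 rad/s.
Step 3 — f₀ = ω₀/(2π) = 668.1 Hz.

f₀ = 668.1 Hz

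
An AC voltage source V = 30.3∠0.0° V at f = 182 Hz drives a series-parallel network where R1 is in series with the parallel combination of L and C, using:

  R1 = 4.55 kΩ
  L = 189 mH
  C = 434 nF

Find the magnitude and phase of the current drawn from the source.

Step 1 — Angular frequency: ω = 2π·f = 2π·182 = 1144 rad/s.
Step 2 — Component impedances:
  R1: Z = R = 4550 Ω
  L: Z = jωL = j·1144·0.189 = 0 + j216.1 Ω
  C: Z = 1/(jωC) = -j/(ω·C) = 0 - j2015 Ω
Step 3 — Parallel branch: L || C = 1/(1/L + 1/C) = 0 + j242.1 Ω.
Step 4 — Series with R1: Z_total = R1 + (L || C) = 4550 + j242.1 Ω = 4556∠3.0° Ω.
Step 5 — Source phasor: V = 30.3∠0.0° V = 30.3 V.
Step 6 — Ohm's law: I = V / Z_total = (30.3) / (4550 + j242.1) = 0.006641 - j0.0003533 A.
Step 7 — Convert to polar: |I| = 0.00665 A, ∠I = -3.0°.

I = 0.00665∠-3.0° A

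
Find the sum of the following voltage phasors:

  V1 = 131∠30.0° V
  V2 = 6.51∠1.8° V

Step 1 — Convert each phasor to rectangular form:
  V1 = 131·(cos(30.0°) + j·sin(30.0°)) = 113.4 + j65.5 V
  V2 = 6.51·(cos(1.8°) + j·sin(1.8°)) = 6.507 + j0.2045 V
Step 2 — Sum components: V_total = 120 + j65.7 V.
Step 3 — Convert to polar: |V_total| = 136.8 V, ∠V_total = 28.7°.

V_total = 136.8∠28.7° V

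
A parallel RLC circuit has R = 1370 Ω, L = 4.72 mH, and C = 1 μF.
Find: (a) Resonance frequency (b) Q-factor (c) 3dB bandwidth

Step 1 — Resonance: ω₀ = 1/√(LC) = 1/√(0.00472·1e-06) = 1.456e+04 rad/s.
Step 2 — f₀ = ω₀/(2π) = 2317 Hz.
Step 3 — Parallel Q: Q = R/(ω₀L) = 1370/(1.456e+04·0.00472) = 19.94.
Step 4 — Bandwidth: Δω = ω₀/Q = 729.9 rad/s; BW = Δω/(2π) = 116.2 Hz.

(a) f₀ = 2317 Hz  (b) Q = 19.94  (c) BW = 116.2 Hz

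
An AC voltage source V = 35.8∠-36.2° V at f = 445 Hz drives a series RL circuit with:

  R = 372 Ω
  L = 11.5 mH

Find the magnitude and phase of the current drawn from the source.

Step 1 — Angular frequency: ω = 2π·f = 2π·445 = 2796 rad/s.
Step 2 — Component impedances:
  R: Z = R = 372 Ω
  L: Z = jωL = j·2796·0.0115 = 0 + j32.15 Ω
Step 3 — Series combination: Z_total = R + L = 372 + j32.15 Ω = 373.4∠4.9° Ω.
Step 4 — Source phasor: V = 35.8∠-36.2° V = 28.89 - j21.14 V.
Step 5 — Ohm's law: I = V / Z_total = (28.89 - j21.14) / (372 + j32.15) = 0.07221 - j0.06308 A.
Step 6 — Convert to polar: |I| = 0.09588 A, ∠I = -41.1°.

I = 0.09588∠-41.1° A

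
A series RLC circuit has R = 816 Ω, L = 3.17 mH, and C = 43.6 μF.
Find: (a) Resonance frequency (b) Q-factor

Step 1 — Resonance condition Im(Z)=0 gives ω₀ = 1/√(LC).
Step 2 — ω₀ = 1/√(0.00317·4.36e-05) = 2690 rad/s.
Step 3 — f₀ = ω₀/(2π) = 428.1 Hz.
Step 4 — Series Q: Q = ω₀L/R = 2690·0.00317/816 = 0.01045.

(a) f₀ = 428.1 Hz  (b) Q = 0.01045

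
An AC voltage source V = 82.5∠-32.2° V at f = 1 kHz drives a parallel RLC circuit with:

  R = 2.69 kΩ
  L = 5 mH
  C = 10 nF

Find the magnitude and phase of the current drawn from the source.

Step 1 — Angular frequency: ω = 2π·f = 2π·1000 = 6283 rad/s.
Step 2 — Component impedances:
  R: Z = R = 2690 Ω
  L: Z = jωL = j·6283·0.005 = 0 + j31.42 Ω
  C: Z = 1/(jωC) = -j/(ω·C) = 0 - j1.592e+04 Ω
Step 3 — Parallel combination: 1/Z_total = 1/R + 1/L + 1/C; Z_total = 0.3683 + j31.47 Ω = 31.48∠89.3° Ω.
Step 4 — Source phasor: V = 82.5∠-32.2° V = 69.81 - j43.96 V.
Step 5 — Ohm's law: I = V / Z_total = (69.81 - j43.96) / (0.3683 + j31.47) = -1.371 - j2.234 A.
Step 6 — Convert to polar: |I| = 2.621 A, ∠I = -121.5°.

I = 2.621∠-121.5° A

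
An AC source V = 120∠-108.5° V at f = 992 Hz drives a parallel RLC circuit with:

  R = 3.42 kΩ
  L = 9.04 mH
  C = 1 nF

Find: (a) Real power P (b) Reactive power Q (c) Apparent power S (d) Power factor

Step 1 — Angular frequency: ω = 2π·f = 2π·992 = 6233 rad/s.
Step 2 — Component impedances:
  R: Z = R = 3420 Ω
  L: Z = jωL = j·6233·0.00904 = 0 + j56.35 Ω
  C: Z = 1/(jωC) = -j/(ω·C) = 0 - j1.604e+05 Ω
Step 3 — Parallel combination: 1/Z_total = 1/R + 1/L + 1/C; Z_total = 0.9287 + j56.35 Ω = 56.36∠89.1° Ω.
Step 4 — Source phasor: V = 120∠-108.5° V = -38.08 - j113.8 V.
Step 5 — Current: I = V / Z = -2.03 + j0.6423 A = 2.129∠162.4° A.
Step 6 — Complex power: S = V·I* = 4.211 + j255.5 VA.
Step 7 — Real power: P = Re(S) = 4.211 W.
Step 8 — Reactive power: Q = Im(S) = 255.5 VAR.
Step 9 — Apparent power: |S| = 255.5 VA.
Step 10 — Power factor: PF = P/|S| = 0.01648 (lagging).

(a) P = 4.211 W  (b) Q = 255.5 VAR  (c) S = 255.5 VA  (d) PF = 0.01648 (lagging)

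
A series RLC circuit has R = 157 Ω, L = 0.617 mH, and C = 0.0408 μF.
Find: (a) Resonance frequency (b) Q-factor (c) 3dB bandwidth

Step 1 — Resonance condition Im(Z)=0 gives ω₀ = 1/√(LC).
Step 2 — ω₀ = 1/√(0.000617·4.08e-08) = 1.993e+05 rad/s.
Step 3 — f₀ = ω₀/(2π) = 3.172e+04 Hz.
Step 4 — Series Q: Q = ω₀L/R = 1.993e+05·0.000617/157 = 0.7833.
Step 5 — 3dB bandwidth: Δω = ω₀/Q = 2.545e+05 rad/s; BW = Δω/(2π) = 4.05e+04 Hz.

(a) f₀ = 3.172e+04 Hz  (b) Q = 0.7833  (c) BW = 4.05e+04 Hz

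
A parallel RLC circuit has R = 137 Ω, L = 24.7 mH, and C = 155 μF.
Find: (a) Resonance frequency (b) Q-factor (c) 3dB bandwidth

Step 1 — Resonance: ω₀ = 1/√(LC) = 1/√(0.0247·0.000155) = 511.1 rad/s.
Step 2 — f₀ = ω₀/(2π) = 81.34 Hz.
Step 3 — Parallel Q: Q = R/(ω₀L) = 137/(511.1·0.0247) = 10.85.
Step 4 — Bandwidth: Δω = ω₀/Q = 47.09 rad/s; BW = Δω/(2π) = 7.495 Hz.

(a) f₀ = 81.34 Hz  (b) Q = 10.85  (c) BW = 7.495 Hz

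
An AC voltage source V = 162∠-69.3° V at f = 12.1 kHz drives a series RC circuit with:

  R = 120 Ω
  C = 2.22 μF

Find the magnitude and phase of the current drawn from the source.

Step 1 — Angular frequency: ω = 2π·f = 2π·1.21e+04 = 7.603e+04 rad/s.
Step 2 — Component impedances:
  R: Z = R = 120 Ω
  C: Z = 1/(jωC) = -j/(ω·C) = 0 - j5.925 Ω
Step 3 — Series combination: Z_total = R + C = 120 - j5.925 Ω = 120.1∠-2.8° Ω.
Step 4 — Source phasor: V = 162∠-69.3° V = 57.26 - j151.5 V.
Step 5 — Ohm's law: I = V / Z_total = (57.26 - j151.5) / (120 - j5.925) = 0.5382 - j1.236 A.
Step 6 — Convert to polar: |I| = 1.348 A, ∠I = -66.5°.

I = 1.348∠-66.5° A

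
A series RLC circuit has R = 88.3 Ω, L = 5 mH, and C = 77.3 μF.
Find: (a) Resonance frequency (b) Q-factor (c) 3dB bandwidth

Step 1 — Resonance condition Im(Z)=0 gives ω₀ = 1/√(LC).
Step 2 — ω₀ = 1/√(0.005·7.73e-05) = 1609 rad/s.
Step 3 — f₀ = ω₀/(2π) = 256 Hz.
Step 4 — Series Q: Q = ω₀L/R = 1609·0.005/88.3 = 0.09108.
Step 5 — 3dB bandwidth: Δω = ω₀/Q = 1.766e+04 rad/s; BW = Δω/(2π) = 2811 Hz.

(a) f₀ = 256 Hz  (b) Q = 0.09108  (c) BW = 2811 Hz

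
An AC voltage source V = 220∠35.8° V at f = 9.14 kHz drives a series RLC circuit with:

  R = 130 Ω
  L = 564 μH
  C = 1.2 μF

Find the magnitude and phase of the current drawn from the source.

Step 1 — Angular frequency: ω = 2π·f = 2π·9140 = 5.743e+04 rad/s.
Step 2 — Component impedances:
  R: Z = R = 130 Ω
  L: Z = jωL = j·5.743e+04·0.000564 = 0 + j32.39 Ω
  C: Z = 1/(jωC) = -j/(ω·C) = 0 - j14.51 Ω
Step 3 — Series combination: Z_total = R + L + C = 130 + j17.88 Ω = 131.2∠7.8° Ω.
Step 4 — Source phasor: V = 220∠35.8° V = 178.4 + j128.7 V.
Step 5 — Ohm's law: I = V / Z_total = (178.4 + j128.7) / (130 + j17.88) = 1.481 + j0.7863 A.
Step 6 — Convert to polar: |I| = 1.677 A, ∠I = 28.0°.

I = 1.677∠28.0° A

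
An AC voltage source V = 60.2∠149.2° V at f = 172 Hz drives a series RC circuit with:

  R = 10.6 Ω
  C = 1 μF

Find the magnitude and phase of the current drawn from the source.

Step 1 — Angular frequency: ω = 2π·f = 2π·172 = 1081 rad/s.
Step 2 — Component impedances:
  R: Z = R = 10.6 Ω
  C: Z = 1/(jωC) = -j/(ω·C) = 0 - j925.3 Ω
Step 3 — Series combination: Z_total = R + C = 10.6 - j925.3 Ω = 925.4∠-89.3° Ω.
Step 4 — Source phasor: V = 60.2∠149.2° V = -51.71 + j30.82 V.
Step 5 — Ohm's law: I = V / Z_total = (-51.71 + j30.82) / (10.6 - j925.3) = -0.03395 - j0.05549 A.
Step 6 — Convert to polar: |I| = 0.06505 A, ∠I = -121.5°.

I = 0.06505∠-121.5° A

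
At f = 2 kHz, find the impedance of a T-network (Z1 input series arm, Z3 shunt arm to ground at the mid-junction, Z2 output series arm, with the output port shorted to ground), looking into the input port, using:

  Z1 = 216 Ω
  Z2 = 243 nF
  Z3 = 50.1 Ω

Step 1 — Angular frequency: ω = 2π·f = 2π·2000 = 1.257e+04 rad/s.
Step 2 — Component impedances:
  Z1: Z = R = 216 Ω
  Z2: Z = 1/(jωC) = -j/(ω·C) = 0 - j327.5 Ω
  Z3: Z = R = 50.1 Ω
Step 3 — With the output port shorted to ground, the output series arm Z2 runs from the junction to ground; the shunt arm Z3 also runs from the junction to ground. They appear in parallel: Z3 || Z2 = 48.95 - j7.489 Ω.
Step 4 — Series with input arm Z1: Z_in = Z1 + (Z3 || Z2) = 265 - j7.489 Ω = 265.1∠-1.6° Ω.

Z = 265 - j7.489 Ω = 265.1∠-1.6° Ω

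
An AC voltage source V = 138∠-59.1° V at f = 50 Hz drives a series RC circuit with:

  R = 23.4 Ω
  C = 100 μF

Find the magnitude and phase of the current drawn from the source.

Step 1 — Angular frequency: ω = 2π·f = 2π·50 = 314.2 rad/s.
Step 2 — Component impedances:
  R: Z = R = 23.4 Ω
  C: Z = 1/(jωC) = -j/(ω·C) = 0 - j31.83 Ω
Step 3 — Series combination: Z_total = R + C = 23.4 - j31.83 Ω = 39.51∠-53.7° Ω.
Step 4 — Source phasor: V = 138∠-59.1° V = 70.87 - j118.4 V.
Step 5 — Ohm's law: I = V / Z_total = (70.87 - j118.4) / (23.4 - j31.83) = 3.477 - j0.33 A.
Step 6 — Convert to polar: |I| = 3.493 A, ∠I = -5.4°.

I = 3.493∠-5.4° A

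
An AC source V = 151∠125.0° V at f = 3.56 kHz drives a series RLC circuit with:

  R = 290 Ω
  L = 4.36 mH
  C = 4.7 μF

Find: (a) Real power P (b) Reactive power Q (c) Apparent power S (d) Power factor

Step 1 — Angular frequency: ω = 2π·f = 2π·3560 = 2.237e+04 rad/s.
Step 2 — Component impedances:
  R: Z = R = 290 Ω
  L: Z = jωL = j·2.237e+04·0.00436 = 0 + j97.53 Ω
  C: Z = 1/(jωC) = -j/(ω·C) = 0 - j9.512 Ω
Step 3 — Series combination: Z_total = R + L + C = 290 + j88.01 Ω = 303.1∠16.9° Ω.
Step 4 — Source phasor: V = 151∠125.0° V = -86.61 + j123.7 V.
Step 5 — Current: I = V / Z = -0.1549 + j0.4735 A = 0.4982∠108.1° A.
Step 6 — Complex power: S = V·I* = 71.99 + j21.85 VA.
Step 7 — Real power: P = Re(S) = 71.99 W.
Step 8 — Reactive power: Q = Im(S) = 21.85 VAR.
Step 9 — Apparent power: |S| = 75.24 VA.
Step 10 — Power factor: PF = P/|S| = 0.9569 (lagging).

(a) P = 71.99 W  (b) Q = 21.85 VAR  (c) S = 75.24 VA  (d) PF = 0.9569 (lagging)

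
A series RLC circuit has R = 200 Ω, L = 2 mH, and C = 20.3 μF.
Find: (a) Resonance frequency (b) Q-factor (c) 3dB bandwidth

Step 1 — Resonance condition Im(Z)=0 gives ω₀ = 1/√(LC).
Step 2 — ω₀ = 1/√(0.002·2.03e-05) = 4963 rad/s.
Step 3 — f₀ = ω₀/(2π) = 789.9 Hz.
Step 4 — Series Q: Q = ω₀L/R = 4963·0.002/200 = 0.04963.
Step 5 — 3dB bandwidth: Δω = ω₀/Q = 1e+05 rad/s; BW = Δω/(2π) = 1.592e+04 Hz.

(a) f₀ = 789.9 Hz  (b) Q = 0.04963  (c) BW = 1.592e+04 Hz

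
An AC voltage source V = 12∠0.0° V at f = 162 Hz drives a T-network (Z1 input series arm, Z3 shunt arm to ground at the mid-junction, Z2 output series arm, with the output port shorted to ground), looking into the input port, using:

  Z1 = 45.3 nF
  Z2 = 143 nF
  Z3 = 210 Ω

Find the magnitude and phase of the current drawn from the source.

Step 1 — Angular frequency: ω = 2π·f = 2π·162 = 1018 rad/s.
Step 2 — Component impedances:
  Z1: Z = 1/(jωC) = -j/(ω·C) = 0 - j2.169e+04 Ω
  Z2: Z = 1/(jωC) = -j/(ω·C) = 0 - j6870 Ω
  Z3: Z = R = 210 Ω
Step 3 — With the output port shorted to ground, the output series arm Z2 runs from the junction to ground; the shunt arm Z3 also runs from the junction to ground. They appear in parallel: Z3 || Z2 = 209.8 - j6.413 Ω.
Step 4 — Series with input arm Z1: Z_in = Z1 + (Z3 || Z2) = 209.8 - j2.169e+04 Ω = 2.169e+04∠-89.4° Ω.
Step 5 — Source phasor: V = 12∠0.0° V = 12 V.
Step 6 — Ohm's law: I = V / Z_total = (12) / (209.8 - j2.169e+04) = 5.349e-06 + j0.0005531 A.
Step 7 — Convert to polar: |I| = 0.0005531 A, ∠I = 89.4°.

I = 0.0005531∠89.4° A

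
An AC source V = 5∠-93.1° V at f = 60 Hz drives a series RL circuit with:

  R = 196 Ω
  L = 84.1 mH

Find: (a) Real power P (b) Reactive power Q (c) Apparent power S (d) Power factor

Step 1 — Angular frequency: ω = 2π·f = 2π·60 = 377 rad/s.
Step 2 — Component impedances:
  R: Z = R = 196 Ω
  L: Z = jωL = j·377·0.0841 = 0 + j31.7 Ω
Step 3 — Series combination: Z_total = R + L = 196 + j31.7 Ω = 198.5∠9.2° Ω.
Step 4 — Source phasor: V = 5∠-93.1° V = -0.2704 - j4.993 V.
Step 5 — Current: I = V / Z = -0.00536 - j0.02461 A = 0.02518∠-102.3° A.
Step 6 — Complex power: S = V·I* = 0.1243 + j0.02011 VA.
Step 7 — Real power: P = Re(S) = 0.1243 W.
Step 8 — Reactive power: Q = Im(S) = 0.02011 VAR.
Step 9 — Apparent power: |S| = 0.1259 VA.
Step 10 — Power factor: PF = P/|S| = 0.9872 (lagging).

(a) P = 0.1243 W  (b) Q = 0.02011 VAR  (c) S = 0.1259 VA  (d) PF = 0.9872 (lagging)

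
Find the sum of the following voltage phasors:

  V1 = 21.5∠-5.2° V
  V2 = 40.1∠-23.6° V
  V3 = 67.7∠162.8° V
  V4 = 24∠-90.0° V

Step 1 — Convert each phasor to rectangular form:
  V1 = 21.5·(cos(-5.2°) + j·sin(-5.2°)) = 21.41 - j1.949 V
  V2 = 40.1·(cos(-23.6°) + j·sin(-23.6°)) = 36.75 - j16.05 V
  V3 = 67.7·(cos(162.8°) + j·sin(162.8°)) = -64.67 + j20.02 V
  V4 = 24·(cos(-90.0°) + j·sin(-90.0°)) = 0 - j24 V
Step 2 — Sum components: V_total = -6.515 - j21.98 V.
Step 3 — Convert to polar: |V_total| = 22.93 V, ∠V_total = -106.5°.

V_total = 22.93∠-106.5° V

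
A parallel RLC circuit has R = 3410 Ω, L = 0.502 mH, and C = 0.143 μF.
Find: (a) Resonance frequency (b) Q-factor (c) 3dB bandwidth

Step 1 — Resonance: ω₀ = 1/√(LC) = 1/√(0.000502·1.43e-07) = 1.18e+05 rad/s.
Step 2 — f₀ = ω₀/(2π) = 1.878e+04 Hz.
Step 3 — Parallel Q: Q = R/(ω₀L) = 3410/(1.18e+05·0.000502) = 57.55.
Step 4 — Bandwidth: Δω = ω₀/Q = 2051 rad/s; BW = Δω/(2π) = 326.4 Hz.

(a) f₀ = 1.878e+04 Hz  (b) Q = 57.55  (c) BW = 326.4 Hz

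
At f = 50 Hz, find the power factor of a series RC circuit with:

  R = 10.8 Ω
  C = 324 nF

Step 1 — Angular frequency: ω = 2π·f = 2π·50 = 314.2 rad/s.
Step 2 — Component impedances:
  R: Z = R = 10.8 Ω
  C: Z = 1/(jωC) = -j/(ω·C) = 0 - j9824 Ω
Step 3 — Series combination: Z_total = R + C = 10.8 - j9824 Ω = 9824∠-89.9° Ω.
Step 4 — Power factor: PF = cos(φ) = Re(Z)/|Z| = 10.8/9824 = 0.001099.
Step 5 — Type: Im(Z) = -9824 ⇒ leading (phase φ = -89.9°).

PF = 0.001099 (leading, φ = -89.9°)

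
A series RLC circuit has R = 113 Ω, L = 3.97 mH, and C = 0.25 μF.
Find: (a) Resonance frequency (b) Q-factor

Step 1 — Resonance condition Im(Z)=0 gives ω₀ = 1/√(LC).
Step 2 — ω₀ = 1/√(0.00397·2.5e-07) = 3.174e+04 rad/s.
Step 3 — f₀ = ω₀/(2π) = 5052 Hz.
Step 4 — Series Q: Q = ω₀L/R = 3.174e+04·0.00397/113 = 1.115.

(a) f₀ = 5052 Hz  (b) Q = 1.115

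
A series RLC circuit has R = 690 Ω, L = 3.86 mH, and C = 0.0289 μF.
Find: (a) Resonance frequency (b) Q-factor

Step 1 — Resonance condition Im(Z)=0 gives ω₀ = 1/√(LC).
Step 2 — ω₀ = 1/√(0.00386·2.89e-08) = 9.468e+04 rad/s.
Step 3 — f₀ = ω₀/(2π) = 1.507e+04 Hz.
Step 4 — Series Q: Q = ω₀L/R = 9.468e+04·0.00386/690 = 0.5297.

(a) f₀ = 1.507e+04 Hz  (b) Q = 0.5297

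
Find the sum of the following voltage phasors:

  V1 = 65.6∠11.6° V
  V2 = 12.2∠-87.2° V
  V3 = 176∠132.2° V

Step 1 — Convert each phasor to rectangular form:
  V1 = 65.6·(cos(11.6°) + j·sin(11.6°)) = 64.26 + j13.19 V
  V2 = 12.2·(cos(-87.2°) + j·sin(-87.2°)) = 0.596 - j12.19 V
  V3 = 176·(cos(132.2°) + j·sin(132.2°)) = -118.2 + j130.4 V
Step 2 — Sum components: V_total = -53.37 + j131.4 V.
Step 3 — Convert to polar: |V_total| = 141.8 V, ∠V_total = 112.1°.

V_total = 141.8∠112.1° V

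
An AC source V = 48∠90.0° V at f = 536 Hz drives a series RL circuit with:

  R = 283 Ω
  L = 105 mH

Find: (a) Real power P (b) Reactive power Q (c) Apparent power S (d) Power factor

Step 1 — Angular frequency: ω = 2π·f = 2π·536 = 3368 rad/s.
Step 2 — Component impedances:
  R: Z = R = 283 Ω
  L: Z = jωL = j·3368·0.105 = 0 + j353.6 Ω
Step 3 — Series combination: Z_total = R + L = 283 + j353.6 Ω = 452.9∠51.3° Ω.
Step 4 — Source phasor: V = 48∠90.0° V = 0 + j48 V.
Step 5 — Current: I = V / Z = 0.08274 + j0.06622 A = 0.106∠38.7° A.
Step 6 — Complex power: S = V·I* = 3.179 + j3.972 VA.
Step 7 — Real power: P = Re(S) = 3.179 W.
Step 8 — Reactive power: Q = Im(S) = 3.972 VAR.
Step 9 — Apparent power: |S| = 5.087 VA.
Step 10 — Power factor: PF = P/|S| = 0.6248 (lagging).

(a) P = 3.179 W  (b) Q = 3.972 VAR  (c) S = 5.087 VA  (d) PF = 0.6248 (lagging)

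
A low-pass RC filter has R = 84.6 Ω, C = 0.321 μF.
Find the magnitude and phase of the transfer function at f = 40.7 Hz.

Step 1 — Angular frequency: ω = 2π·40.7 = 255.7 rad/s.
Step 2 — Transfer function: H(jω) = 1/(1 + jωRC).
Step 3 — Denominator: 1 + jωRC = 1 + j·255.7·84.6·3.21e-07 = 1 + j0.006945.
Step 4 — H = 1 - j0.006944.
Step 5 — Magnitude: |H| = 1 (-0.0 dB); phase: φ = -0.4°.

|H| = 1 (-0.0 dB), φ = -0.4°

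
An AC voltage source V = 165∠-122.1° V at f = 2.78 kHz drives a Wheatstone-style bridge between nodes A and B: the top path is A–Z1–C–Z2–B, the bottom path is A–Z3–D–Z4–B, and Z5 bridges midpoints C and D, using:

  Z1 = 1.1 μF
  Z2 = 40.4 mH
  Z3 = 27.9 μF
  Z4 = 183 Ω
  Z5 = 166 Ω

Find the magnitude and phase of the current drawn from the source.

Step 1 — Angular frequency: ω = 2π·f = 2π·2780 = 1.747e+04 rad/s.
Step 2 — Component impedances:
  Z1: Z = 1/(jωC) = -j/(ω·C) = 0 - j52.05 Ω
  Z2: Z = jωL = j·1.747e+04·0.0404 = 0 + j705.7 Ω
  Z3: Z = 1/(jωC) = -j/(ω·C) = 0 - j2.052 Ω
  Z4: Z = R = 183 Ω
  Z5: Z = R = 166 Ω
Step 3 — Bridge requires nodal analysis (the Z5 bridge couples midpoints C and D, so the two paths cannot be reduced to a simple series/parallel combination). Setting node B to ground and injecting 1 A at node A, the 3-node admittance system at A, C, D solves to V_A = Z_AB = 169.7 + j45.25 Ω = 175.7∠14.9° Ω.
Step 4 — Source phasor: V = 165∠-122.1° V = -87.68 - j139.8 V.
Step 5 — Ohm's law: I = V / Z_total = (-87.68 - j139.8) / (169.7 + j45.25) = -0.6873 - j0.6403 A.
Step 6 — Convert to polar: |I| = 0.9393 A, ∠I = -137.0°.

I = 0.9393∠-137.0° A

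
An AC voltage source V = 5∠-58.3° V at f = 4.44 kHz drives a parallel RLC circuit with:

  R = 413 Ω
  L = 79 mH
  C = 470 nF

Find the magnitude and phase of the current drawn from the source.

Step 1 — Angular frequency: ω = 2π·f = 2π·4440 = 2.79e+04 rad/s.
Step 2 — Component impedances:
  R: Z = R = 413 Ω
  L: Z = jωL = j·2.79e+04·0.079 = 0 + j2204 Ω
  C: Z = 1/(jωC) = -j/(ω·C) = 0 - j76.27 Ω
Step 3 — Parallel combination: 1/Z_total = 1/R + 1/L + 1/C; Z_total = 14.58 - j76.21 Ω = 77.59∠-79.2° Ω.
Step 4 — Source phasor: V = 5∠-58.3° V = 2.627 - j4.254 V.
Step 5 — Ohm's law: I = V / Z_total = (2.627 - j4.254) / (14.58 - j76.21) = 0.06021 + j0.02296 A.
Step 6 — Convert to polar: |I| = 0.06444 A, ∠I = 20.9°.

I = 0.06444∠20.9° A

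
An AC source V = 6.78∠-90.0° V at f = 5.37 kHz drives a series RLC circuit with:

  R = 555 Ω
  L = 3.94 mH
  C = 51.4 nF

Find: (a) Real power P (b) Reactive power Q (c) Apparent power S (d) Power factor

Step 1 — Angular frequency: ω = 2π·f = 2π·5370 = 3.374e+04 rad/s.
Step 2 — Component impedances:
  R: Z = R = 555 Ω
  L: Z = jωL = j·3.374e+04·0.00394 = 0 + j132.9 Ω
  C: Z = 1/(jωC) = -j/(ω·C) = 0 - j576.6 Ω
Step 3 — Series combination: Z_total = R + L + C = 555 - j443.7 Ω = 710.5∠-38.6° Ω.
Step 4 — Source phasor: V = 6.78∠-90.0° V = 0 - j6.78 V.
Step 5 — Current: I = V / Z = 0.005958 - j0.007453 A = 0.009542∠-51.4° A.
Step 6 — Complex power: S = V·I* = 0.05053 - j0.0404 VA.
Step 7 — Real power: P = Re(S) = 0.05053 W.
Step 8 — Reactive power: Q = Im(S) = -0.0404 VAR.
Step 9 — Apparent power: |S| = 0.06469 VA.
Step 10 — Power factor: PF = P/|S| = 0.7811 (leading).

(a) P = 0.05053 W  (b) Q = -0.0404 VAR  (c) S = 0.06469 VA  (d) PF = 0.7811 (leading)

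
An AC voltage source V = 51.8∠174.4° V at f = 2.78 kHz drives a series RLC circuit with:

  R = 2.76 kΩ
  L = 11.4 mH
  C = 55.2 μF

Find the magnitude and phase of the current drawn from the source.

Step 1 — Angular frequency: ω = 2π·f = 2π·2780 = 1.747e+04 rad/s.
Step 2 — Component impedances:
  R: Z = R = 2760 Ω
  L: Z = jωL = j·1.747e+04·0.0114 = 0 + j199.1 Ω
  C: Z = 1/(jωC) = -j/(ω·C) = 0 - j1.037 Ω
Step 3 — Series combination: Z_total = R + L + C = 2760 + j198.1 Ω = 2767∠4.1° Ω.
Step 4 — Source phasor: V = 51.8∠174.4° V = -51.55 + j5.055 V.
Step 5 — Ohm's law: I = V / Z_total = (-51.55 + j5.055) / (2760 + j198.1) = -0.01845 + j0.003156 A.
Step 6 — Convert to polar: |I| = 0.01872 A, ∠I = 170.3°.

I = 0.01872∠170.3° A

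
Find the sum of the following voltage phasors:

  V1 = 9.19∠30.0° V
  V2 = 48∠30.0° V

Step 1 — Convert each phasor to rectangular form:
  V1 = 9.19·(cos(30.0°) + j·sin(30.0°)) = 7.959 + j4.595 V
  V2 = 48·(cos(30.0°) + j·sin(30.0°)) = 41.57 + j24 V
Step 2 — Sum components: V_total = 49.53 + j28.59 V.
Step 3 — Convert to polar: |V_total| = 57.19 V, ∠V_total = 30.0°.

V_total = 57.19∠30.0° V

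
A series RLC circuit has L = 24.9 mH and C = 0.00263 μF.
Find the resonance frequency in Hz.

Step 1 — Resonance condition Im(Z)=0 gives ω₀ = 1/√(LC).
Step 2 — ω₀ = 1/√(0.0249·2.63e-09) = 1.236e+05 rad/s.
Step 3 — f₀ = ω₀/(2π) = 1.967e+04 Hz.

f₀ = 1.967e+04 Hz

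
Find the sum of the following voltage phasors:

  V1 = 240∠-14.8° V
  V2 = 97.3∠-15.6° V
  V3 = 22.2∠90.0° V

Step 1 — Convert each phasor to rectangular form:
  V1 = 240·(cos(-14.8°) + j·sin(-14.8°)) = 232 - j61.31 V
  V2 = 97.3·(cos(-15.6°) + j·sin(-15.6°)) = 93.72 - j26.17 V
  V3 = 22.2·(cos(90.0°) + j·sin(90.0°)) = 0 + j22.2 V
Step 2 — Sum components: V_total = 325.8 - j65.27 V.
Step 3 — Convert to polar: |V_total| = 332.2 V, ∠V_total = -11.3°.

V_total = 332.2∠-11.3° V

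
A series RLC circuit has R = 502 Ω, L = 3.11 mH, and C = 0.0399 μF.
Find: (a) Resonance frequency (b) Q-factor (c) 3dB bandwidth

Step 1 — Resonance: ω₀ = 1/√(LC) = 1/√(0.00311·3.99e-08) = 8.977e+04 rad/s.
Step 2 — f₀ = ω₀/(2π) = 1.429e+04 Hz.
Step 3 — Series Q: Q = ω₀L/R = 8.977e+04·0.00311/502 = 0.5561.
Step 4 — Bandwidth: Δω = ω₀/Q = 1.614e+05 rad/s; BW = Δω/(2π) = 2.569e+04 Hz.

(a) f₀ = 1.429e+04 Hz  (b) Q = 0.5561  (c) BW = 2.569e+04 Hz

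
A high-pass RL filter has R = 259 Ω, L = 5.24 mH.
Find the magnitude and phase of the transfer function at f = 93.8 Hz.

Step 1 — Angular frequency: ω = 2π·93.8 = 589.4 rad/s.
Step 2 — Transfer function: H(jω) = jωL/(R + jωL).
Step 3 — Numerator jωL = j·3.088; denominator R + jωL = 259 + j3.088.
Step 4 — H = 0.0001422 + j0.01192.
Step 5 — Magnitude: |H| = 0.01192 (-38.5 dB); phase: φ = 89.3°.

|H| = 0.01192 (-38.5 dB), φ = 89.3°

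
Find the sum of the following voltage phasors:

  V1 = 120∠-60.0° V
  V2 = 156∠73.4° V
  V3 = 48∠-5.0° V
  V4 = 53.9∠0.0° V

Step 1 — Convert each phasor to rectangular form:
  V1 = 120·(cos(-60.0°) + j·sin(-60.0°)) = 60 - j103.9 V
  V2 = 156·(cos(73.4°) + j·sin(73.4°)) = 44.57 + j149.5 V
  V3 = 48·(cos(-5.0°) + j·sin(-5.0°)) = 47.82 - j4.183 V
  V4 = 53.9·(cos(0.0°) + j·sin(0.0°)) = 53.9 V
Step 2 — Sum components: V_total = 206.3 + j41.39 V.
Step 3 — Convert to polar: |V_total| = 210.4 V, ∠V_total = 11.3°.

V_total = 210.4∠11.3° V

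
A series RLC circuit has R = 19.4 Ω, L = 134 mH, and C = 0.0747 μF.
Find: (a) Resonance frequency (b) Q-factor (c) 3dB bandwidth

Step 1 — Resonance: ω₀ = 1/√(LC) = 1/√(0.134·7.47e-08) = 9995 rad/s.
Step 2 — f₀ = ω₀/(2π) = 1591 Hz.
Step 3 — Series Q: Q = ω₀L/R = 9995·0.134/19.4 = 69.04.
Step 4 — Bandwidth: Δω = ω₀/Q = 144.8 rad/s; BW = Δω/(2π) = 23.04 Hz.

(a) f₀ = 1591 Hz  (b) Q = 69.04  (c) BW = 23.04 Hz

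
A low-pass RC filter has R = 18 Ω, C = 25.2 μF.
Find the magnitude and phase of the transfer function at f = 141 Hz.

Step 1 — Angular frequency: ω = 2π·141 = 885.9 rad/s.
Step 2 — Transfer function: H(jω) = 1/(1 + jωRC).
Step 3 — Denominator: 1 + jωRC = 1 + j·885.9·18·2.52e-05 = 1 + j0.4019.
Step 4 — H = 0.861 - j0.346.
Step 5 — Magnitude: |H| = 0.9279 (-0.7 dB); phase: φ = -21.9°.

|H| = 0.9279 (-0.7 dB), φ = -21.9°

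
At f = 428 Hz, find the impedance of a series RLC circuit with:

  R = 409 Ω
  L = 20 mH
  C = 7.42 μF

Step 1 — Angular frequency: ω = 2π·f = 2π·428 = 2689 rad/s.
Step 2 — Component impedances:
  R: Z = R = 409 Ω
  L: Z = jωL = j·2689·0.02 = 0 + j53.78 Ω
  C: Z = 1/(jωC) = -j/(ω·C) = 0 - j50.12 Ω
Step 3 — Series combination: Z_total = R + L + C = 409 + j3.669 Ω = 409∠0.5° Ω.

Z = 409 + j3.669 Ω = 409∠0.5° Ω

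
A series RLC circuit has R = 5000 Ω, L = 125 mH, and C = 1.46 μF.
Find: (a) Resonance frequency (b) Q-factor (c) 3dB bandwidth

Step 1 — Resonance condition Im(Z)=0 gives ω₀ = 1/√(LC).
Step 2 — ω₀ = 1/√(0.125·1.46e-06) = 2341 rad/s.
Step 3 — f₀ = ω₀/(2π) = 372.6 Hz.
Step 4 — Series Q: Q = ω₀L/R = 2341·0.125/5000 = 0.05852.
Step 5 — 3dB bandwidth: Δω = ω₀/Q = 4e+04 rad/s; BW = Δω/(2π) = 6366 Hz.

(a) f₀ = 372.6 Hz  (b) Q = 0.05852  (c) BW = 6366 Hz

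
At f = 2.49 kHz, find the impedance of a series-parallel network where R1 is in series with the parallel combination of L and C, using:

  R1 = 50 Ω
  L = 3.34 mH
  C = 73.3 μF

Step 1 — Angular frequency: ω = 2π·f = 2π·2490 = 1.565e+04 rad/s.
Step 2 — Component impedances:
  R1: Z = R = 50 Ω
  L: Z = jωL = j·1.565e+04·0.00334 = 0 + j52.25 Ω
  C: Z = 1/(jωC) = -j/(ω·C) = 0 - j0.872 Ω
Step 3 — Parallel branch: L || C = 1/(1/L + 1/C) = 0 - j0.8868 Ω.
Step 4 — Series with R1: Z_total = R1 + (L || C) = 50 - j0.8868 Ω = 50.01∠-1.0° Ω.

Z = 50 - j0.8868 Ω = 50.01∠-1.0° Ω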